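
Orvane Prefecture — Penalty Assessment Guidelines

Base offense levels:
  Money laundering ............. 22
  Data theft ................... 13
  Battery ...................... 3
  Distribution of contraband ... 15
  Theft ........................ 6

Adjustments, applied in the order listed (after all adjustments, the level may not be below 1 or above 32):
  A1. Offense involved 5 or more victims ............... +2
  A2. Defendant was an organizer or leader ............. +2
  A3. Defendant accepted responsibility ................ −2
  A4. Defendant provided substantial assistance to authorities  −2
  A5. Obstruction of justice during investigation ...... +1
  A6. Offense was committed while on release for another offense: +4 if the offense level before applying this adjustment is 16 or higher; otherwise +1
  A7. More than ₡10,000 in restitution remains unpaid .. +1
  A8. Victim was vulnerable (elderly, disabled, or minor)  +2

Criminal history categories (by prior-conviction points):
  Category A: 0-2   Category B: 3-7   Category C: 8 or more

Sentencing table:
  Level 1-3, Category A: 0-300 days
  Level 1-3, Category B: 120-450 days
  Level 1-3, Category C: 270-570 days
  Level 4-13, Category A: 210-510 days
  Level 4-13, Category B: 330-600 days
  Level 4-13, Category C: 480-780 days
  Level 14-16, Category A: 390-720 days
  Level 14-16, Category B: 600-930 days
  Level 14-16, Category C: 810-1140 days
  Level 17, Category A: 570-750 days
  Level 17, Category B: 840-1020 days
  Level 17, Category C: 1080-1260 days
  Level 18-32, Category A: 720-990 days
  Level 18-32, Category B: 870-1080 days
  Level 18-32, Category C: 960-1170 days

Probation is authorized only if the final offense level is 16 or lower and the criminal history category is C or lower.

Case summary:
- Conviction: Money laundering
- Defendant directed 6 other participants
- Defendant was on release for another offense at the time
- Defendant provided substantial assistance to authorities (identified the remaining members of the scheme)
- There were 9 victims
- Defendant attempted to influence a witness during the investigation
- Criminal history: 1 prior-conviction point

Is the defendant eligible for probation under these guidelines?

No

Base offense level for money laundering: 22.
A1 applies: 22 + 2 = 24.
A2 applies: 24 + 2 = 26.
A3 does not apply.
A4 applies: 26 − 2 = 24.
A5 applies: 24 + 1 = 25.
A6 applies (level before this adjustment is 25 ≥ 16, so +4): 25 + 4 = 29.
Final offense level: 29.
Criminal history: 1 prior point → Category A (0-2).
Level 29 falls in the 18-32 band.
Grid: Level 18-32 × Category A = 720-990 days.
Probation check: level 29 > 16 and category A ≤ C → not eligible.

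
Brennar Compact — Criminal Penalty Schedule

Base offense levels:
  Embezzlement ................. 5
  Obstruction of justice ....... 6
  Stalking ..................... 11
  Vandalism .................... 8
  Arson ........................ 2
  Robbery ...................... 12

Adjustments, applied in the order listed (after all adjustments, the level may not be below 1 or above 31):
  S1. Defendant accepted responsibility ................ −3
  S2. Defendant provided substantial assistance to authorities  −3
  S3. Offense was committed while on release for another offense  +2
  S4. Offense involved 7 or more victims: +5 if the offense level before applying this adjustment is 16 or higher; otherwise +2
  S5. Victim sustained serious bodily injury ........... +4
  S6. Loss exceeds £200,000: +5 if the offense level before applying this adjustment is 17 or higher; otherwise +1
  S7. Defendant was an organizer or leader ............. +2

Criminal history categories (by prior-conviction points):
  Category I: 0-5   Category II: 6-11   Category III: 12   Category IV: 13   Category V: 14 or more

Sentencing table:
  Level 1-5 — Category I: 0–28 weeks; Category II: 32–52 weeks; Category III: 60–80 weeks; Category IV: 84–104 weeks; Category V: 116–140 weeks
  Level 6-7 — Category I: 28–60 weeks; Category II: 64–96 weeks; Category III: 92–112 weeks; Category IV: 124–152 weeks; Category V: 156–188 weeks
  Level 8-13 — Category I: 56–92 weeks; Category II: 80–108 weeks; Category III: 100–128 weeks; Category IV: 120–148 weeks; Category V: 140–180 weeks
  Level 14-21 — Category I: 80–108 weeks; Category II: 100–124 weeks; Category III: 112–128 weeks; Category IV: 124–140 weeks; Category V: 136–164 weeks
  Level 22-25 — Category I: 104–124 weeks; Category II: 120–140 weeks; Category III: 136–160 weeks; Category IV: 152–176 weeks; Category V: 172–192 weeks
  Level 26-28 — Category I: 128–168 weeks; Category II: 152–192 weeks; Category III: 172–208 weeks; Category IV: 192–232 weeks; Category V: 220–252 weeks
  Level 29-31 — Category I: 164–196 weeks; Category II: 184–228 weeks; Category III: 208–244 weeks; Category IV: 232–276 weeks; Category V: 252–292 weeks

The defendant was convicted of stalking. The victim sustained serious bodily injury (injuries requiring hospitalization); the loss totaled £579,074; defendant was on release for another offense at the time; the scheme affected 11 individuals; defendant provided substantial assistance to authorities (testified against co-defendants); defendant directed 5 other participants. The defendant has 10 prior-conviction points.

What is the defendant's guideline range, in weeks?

Base offense level for stalking: 11.
S2 applies: 11 − 3 = 8.
S3 applies: 8 + 2 = 10.
S4 applies (level before this adjustment is 10 < 16, so +2): 10 + 2 = 12.
S5 applies: 12 + 4 = 16.
S6 applies (level before this adjustment is 16 < 17, so +1): 16 + 1 = 17.
S7 applies: 17 + 2 = 19.
Final offense level: 19.
Criminal history: 10 prior points → Category II (6-11).
Level 19 falls in the 14-21 band.
Grid: Level 14-21 × Category II = 100-124 weeks.

100-124 weeks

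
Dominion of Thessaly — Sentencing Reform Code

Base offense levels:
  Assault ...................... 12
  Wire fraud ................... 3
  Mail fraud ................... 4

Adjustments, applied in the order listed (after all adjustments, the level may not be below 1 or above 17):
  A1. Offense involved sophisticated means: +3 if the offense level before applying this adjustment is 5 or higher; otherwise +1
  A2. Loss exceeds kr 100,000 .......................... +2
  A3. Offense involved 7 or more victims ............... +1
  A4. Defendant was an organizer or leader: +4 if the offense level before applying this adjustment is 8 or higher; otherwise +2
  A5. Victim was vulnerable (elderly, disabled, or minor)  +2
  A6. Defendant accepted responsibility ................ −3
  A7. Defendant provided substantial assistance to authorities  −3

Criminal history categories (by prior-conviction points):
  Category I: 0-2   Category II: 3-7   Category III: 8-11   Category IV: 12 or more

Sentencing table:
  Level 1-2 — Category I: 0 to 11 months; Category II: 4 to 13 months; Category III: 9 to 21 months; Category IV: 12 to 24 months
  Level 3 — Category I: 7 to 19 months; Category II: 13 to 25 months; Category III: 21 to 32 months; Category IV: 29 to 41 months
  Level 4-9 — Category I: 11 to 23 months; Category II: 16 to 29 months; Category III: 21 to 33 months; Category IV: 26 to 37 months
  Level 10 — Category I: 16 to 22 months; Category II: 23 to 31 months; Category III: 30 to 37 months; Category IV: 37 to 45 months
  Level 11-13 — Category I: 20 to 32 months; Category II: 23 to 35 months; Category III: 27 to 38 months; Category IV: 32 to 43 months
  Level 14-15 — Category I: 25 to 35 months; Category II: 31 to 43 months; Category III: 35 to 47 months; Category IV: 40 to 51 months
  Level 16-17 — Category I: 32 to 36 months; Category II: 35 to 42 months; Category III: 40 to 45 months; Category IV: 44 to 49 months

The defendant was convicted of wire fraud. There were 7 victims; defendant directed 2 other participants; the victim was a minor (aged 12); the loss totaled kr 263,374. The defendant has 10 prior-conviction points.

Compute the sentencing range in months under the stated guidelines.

Base offense level for wire fraud: 3.
A2 applies: 3 + 2 = 5.
A3 applies: 5 + 1 = 6.
A4 applies (level before this adjustment is 6 < 8, so +2): 6 + 2 = 8.
A5 applies: 8 + 2 = 10.
A6 does not apply.
Final offense level: 10.
Criminal history: 10 prior points → Category III (8-11).
Level 10 falls in the 10 band.
Grid: Level 10 × Category III = 30-37 months.

30-37 months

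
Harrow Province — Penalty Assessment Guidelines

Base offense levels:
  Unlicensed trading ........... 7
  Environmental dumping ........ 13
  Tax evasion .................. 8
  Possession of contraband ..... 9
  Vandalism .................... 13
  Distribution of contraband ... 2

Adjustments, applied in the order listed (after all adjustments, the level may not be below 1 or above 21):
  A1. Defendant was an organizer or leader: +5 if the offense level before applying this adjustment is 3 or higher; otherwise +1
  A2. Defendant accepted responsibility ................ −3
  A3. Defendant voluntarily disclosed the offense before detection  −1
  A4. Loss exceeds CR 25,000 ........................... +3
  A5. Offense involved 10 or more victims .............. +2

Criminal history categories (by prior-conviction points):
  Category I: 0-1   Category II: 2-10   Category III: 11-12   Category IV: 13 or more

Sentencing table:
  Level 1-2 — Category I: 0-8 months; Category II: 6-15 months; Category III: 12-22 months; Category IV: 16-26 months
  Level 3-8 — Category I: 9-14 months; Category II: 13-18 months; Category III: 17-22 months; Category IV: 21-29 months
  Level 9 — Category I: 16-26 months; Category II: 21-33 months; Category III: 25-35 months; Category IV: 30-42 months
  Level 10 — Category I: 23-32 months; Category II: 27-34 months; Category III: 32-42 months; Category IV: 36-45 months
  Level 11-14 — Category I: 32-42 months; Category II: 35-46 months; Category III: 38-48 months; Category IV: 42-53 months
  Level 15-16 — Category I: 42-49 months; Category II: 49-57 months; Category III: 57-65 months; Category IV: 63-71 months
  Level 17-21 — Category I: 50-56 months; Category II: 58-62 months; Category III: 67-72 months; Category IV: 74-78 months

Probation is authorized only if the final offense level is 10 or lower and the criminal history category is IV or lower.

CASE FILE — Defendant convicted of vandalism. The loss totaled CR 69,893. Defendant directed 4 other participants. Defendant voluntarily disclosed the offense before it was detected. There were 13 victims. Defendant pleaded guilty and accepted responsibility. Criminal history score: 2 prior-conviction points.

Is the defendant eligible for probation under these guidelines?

No

Base offense level for vandalism: 13.
A1 applies (level before this adjustment is 13 ≥ 3, so +5): 13 + 5 = 18.
A2 applies: 18 − 3 = 15.
A3 applies: 15 − 1 = 14.
A4 applies: 14 + 3 = 17.
A5 applies: 17 + 2 = 19.
Final offense level: 19.
Criminal history: 2 prior points → Category II (2-10).
Level 19 falls in the 17-21 band.
Grid: Level 17-21 × Category II = 58-62 months.
Probation check: level 19 > 10 and category II ≤ IV → not eligible.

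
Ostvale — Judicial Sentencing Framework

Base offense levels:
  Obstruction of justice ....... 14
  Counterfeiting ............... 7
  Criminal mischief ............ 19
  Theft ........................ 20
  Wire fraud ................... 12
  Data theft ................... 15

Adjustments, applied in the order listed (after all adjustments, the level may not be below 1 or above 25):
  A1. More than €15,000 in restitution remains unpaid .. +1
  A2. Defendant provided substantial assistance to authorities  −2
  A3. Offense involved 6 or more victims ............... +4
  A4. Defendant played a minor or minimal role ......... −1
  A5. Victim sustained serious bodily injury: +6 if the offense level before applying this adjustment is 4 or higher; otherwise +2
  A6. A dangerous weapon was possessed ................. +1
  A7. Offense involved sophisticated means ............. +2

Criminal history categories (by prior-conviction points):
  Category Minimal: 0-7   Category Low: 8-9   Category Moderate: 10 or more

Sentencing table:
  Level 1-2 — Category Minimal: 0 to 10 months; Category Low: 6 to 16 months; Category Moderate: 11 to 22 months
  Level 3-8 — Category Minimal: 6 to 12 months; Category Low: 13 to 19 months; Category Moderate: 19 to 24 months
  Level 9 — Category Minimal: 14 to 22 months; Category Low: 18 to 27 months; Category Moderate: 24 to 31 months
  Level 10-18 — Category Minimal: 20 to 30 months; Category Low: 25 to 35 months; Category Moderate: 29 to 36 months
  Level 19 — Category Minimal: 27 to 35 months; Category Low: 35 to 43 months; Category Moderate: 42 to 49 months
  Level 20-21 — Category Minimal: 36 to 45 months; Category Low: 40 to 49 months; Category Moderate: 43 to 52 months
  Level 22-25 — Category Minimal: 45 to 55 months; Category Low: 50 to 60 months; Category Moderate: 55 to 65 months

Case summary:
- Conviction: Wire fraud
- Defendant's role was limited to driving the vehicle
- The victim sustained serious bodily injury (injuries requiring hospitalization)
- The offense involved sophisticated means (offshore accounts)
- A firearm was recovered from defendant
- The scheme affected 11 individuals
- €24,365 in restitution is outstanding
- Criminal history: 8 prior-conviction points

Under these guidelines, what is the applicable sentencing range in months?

50-60 months

Base offense level for wire fraud: 12.
A1 applies: 12 + 1 = 13.
A2 does not apply.
A3 applies: 13 + 4 = 17.
A4 applies: 17 − 1 = 16.
A5 applies (level before this adjustment is 16 ≥ 4, so +6): 16 + 6 = 22.
A6 applies: 22 + 1 = 23.
A7 applies: 23 + 2 = 25.
Final offense level: 25.
Criminal history: 8 prior points → Category Low (8-9).
Level 25 falls in the 22-25 band.
Grid: Level 22-25 × Category Low = 50-60 months.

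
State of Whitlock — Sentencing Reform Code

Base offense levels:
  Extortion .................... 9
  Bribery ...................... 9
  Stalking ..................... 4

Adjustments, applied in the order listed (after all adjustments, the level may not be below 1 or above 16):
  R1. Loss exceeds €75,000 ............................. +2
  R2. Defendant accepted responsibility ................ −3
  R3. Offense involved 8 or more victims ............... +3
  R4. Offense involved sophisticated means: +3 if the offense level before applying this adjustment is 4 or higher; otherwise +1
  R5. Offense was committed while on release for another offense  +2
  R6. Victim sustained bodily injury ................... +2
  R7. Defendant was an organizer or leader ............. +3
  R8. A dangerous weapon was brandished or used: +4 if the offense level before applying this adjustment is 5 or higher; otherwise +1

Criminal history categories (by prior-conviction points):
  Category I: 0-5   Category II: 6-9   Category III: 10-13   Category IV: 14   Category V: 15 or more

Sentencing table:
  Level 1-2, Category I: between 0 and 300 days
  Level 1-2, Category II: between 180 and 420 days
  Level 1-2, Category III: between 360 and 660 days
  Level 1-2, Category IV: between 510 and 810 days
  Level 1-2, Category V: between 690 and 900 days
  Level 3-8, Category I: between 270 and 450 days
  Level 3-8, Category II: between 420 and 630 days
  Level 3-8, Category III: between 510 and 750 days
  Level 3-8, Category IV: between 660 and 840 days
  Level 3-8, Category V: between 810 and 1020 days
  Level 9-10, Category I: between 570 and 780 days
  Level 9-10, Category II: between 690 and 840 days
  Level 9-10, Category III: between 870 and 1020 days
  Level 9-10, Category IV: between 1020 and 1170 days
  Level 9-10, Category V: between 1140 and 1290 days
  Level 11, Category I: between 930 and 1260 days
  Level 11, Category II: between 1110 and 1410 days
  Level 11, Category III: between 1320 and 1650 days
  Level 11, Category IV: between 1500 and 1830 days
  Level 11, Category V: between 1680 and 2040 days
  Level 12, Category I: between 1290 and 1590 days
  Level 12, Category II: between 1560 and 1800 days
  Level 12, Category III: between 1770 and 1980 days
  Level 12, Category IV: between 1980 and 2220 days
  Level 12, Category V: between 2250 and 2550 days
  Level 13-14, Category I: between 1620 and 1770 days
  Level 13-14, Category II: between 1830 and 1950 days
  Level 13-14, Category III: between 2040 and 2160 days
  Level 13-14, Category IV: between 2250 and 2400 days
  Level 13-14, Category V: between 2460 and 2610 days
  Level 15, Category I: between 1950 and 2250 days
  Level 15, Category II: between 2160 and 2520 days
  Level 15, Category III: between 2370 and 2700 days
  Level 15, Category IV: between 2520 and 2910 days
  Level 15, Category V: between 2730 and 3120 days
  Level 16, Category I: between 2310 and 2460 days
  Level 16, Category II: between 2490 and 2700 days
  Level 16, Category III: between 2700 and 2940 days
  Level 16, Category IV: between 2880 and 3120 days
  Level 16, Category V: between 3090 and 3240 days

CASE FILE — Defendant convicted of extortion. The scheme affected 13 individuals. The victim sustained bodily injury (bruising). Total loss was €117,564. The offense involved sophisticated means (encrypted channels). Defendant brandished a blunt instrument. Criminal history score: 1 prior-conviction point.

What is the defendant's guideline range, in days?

Base offense level for extortion: 9.
R1 applies: 9 + 2 = 11.
R2 does not apply.
R3 applies: 11 + 3 = 14.
R4 applies (level before this adjustment is 14 ≥ 4, so +3): 14 + 3 = 17.
R6 applies: 17 + 2 = 19.
R8 applies (level before this adjustment is 19 ≥ 5, so +4): 19 + 4 = 23.
Level 23 exceeds the maximum of 16; capped at 16.
Final offense level: 16.
Criminal history: 1 prior point → Category I (0-5).
Level 16 falls in the 16 band.
Grid: Level 16 × Category I = 2310-2460 days.

2310-2460 days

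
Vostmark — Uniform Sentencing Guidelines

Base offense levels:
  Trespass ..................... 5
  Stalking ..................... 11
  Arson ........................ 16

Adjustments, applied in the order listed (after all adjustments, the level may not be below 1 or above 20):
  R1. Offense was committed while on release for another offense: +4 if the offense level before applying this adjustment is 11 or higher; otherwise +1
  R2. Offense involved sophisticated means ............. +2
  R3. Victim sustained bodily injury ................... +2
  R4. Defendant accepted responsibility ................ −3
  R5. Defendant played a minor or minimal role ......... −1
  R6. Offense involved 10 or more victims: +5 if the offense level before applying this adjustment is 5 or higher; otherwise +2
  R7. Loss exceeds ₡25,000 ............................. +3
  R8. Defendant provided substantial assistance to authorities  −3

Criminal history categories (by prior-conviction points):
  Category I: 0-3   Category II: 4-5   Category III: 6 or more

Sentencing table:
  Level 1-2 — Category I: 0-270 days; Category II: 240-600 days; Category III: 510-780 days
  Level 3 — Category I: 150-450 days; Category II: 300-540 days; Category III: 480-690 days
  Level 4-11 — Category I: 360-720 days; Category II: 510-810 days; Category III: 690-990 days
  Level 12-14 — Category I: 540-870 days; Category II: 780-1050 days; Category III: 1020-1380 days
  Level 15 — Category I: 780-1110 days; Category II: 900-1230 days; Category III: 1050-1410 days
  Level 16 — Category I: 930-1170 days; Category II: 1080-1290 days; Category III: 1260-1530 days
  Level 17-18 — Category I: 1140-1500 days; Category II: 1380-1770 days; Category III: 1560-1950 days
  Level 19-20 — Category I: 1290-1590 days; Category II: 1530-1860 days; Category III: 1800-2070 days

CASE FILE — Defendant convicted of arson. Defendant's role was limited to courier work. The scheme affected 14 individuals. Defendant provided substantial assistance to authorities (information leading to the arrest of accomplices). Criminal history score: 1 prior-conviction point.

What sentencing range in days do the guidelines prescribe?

1140-1500 days

Base offense level for arson: 16.
R1 does not apply.
R4 does not apply.
R5 applies: 16 − 1 = 15.
R6 applies (level before this adjustment is 15 ≥ 5, so +5): 15 + 5 = 20.
R8 applies: 20 − 3 = 17.
Final offense level: 17.
Criminal history: 1 prior point → Category I (0-3).
Level 17 falls in the 17-18 band.
Grid: Level 17-18 × Category I = 1140-1500 days.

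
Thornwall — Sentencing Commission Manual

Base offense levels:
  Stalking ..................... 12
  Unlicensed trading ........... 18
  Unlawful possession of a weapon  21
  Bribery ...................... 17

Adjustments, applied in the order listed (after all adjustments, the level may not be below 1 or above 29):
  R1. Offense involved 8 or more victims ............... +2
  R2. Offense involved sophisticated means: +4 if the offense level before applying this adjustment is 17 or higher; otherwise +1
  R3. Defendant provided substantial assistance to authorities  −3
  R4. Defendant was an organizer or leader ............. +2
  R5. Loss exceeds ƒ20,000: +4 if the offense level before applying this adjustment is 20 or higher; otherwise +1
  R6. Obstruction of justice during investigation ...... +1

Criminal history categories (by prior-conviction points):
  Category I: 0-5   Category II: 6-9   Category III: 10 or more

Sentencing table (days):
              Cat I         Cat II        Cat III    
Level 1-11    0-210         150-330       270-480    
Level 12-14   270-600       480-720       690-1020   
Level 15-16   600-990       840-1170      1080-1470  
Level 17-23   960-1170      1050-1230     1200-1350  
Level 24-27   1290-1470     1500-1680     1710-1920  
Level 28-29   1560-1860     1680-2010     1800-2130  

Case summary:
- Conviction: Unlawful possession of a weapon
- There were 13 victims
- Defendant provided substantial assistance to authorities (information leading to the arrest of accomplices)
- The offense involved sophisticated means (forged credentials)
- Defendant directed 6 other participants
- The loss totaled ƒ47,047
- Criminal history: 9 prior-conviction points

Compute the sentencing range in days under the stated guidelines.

Base offense level for unlawful possession of a weapon: 21.
R1 applies: 21 + 2 = 23.
R2 applies (level before this adjustment is 23 ≥ 17, so +4): 23 + 4 = 27.
R3 applies: 27 − 3 = 24.
R4 applies: 24 + 2 = 26.
R5 applies (level before this adjustment is 26 ≥ 20, so +4): 26 + 4 = 30.
Level 30 exceeds the maximum of 29; capped at 29.
Final offense level: 29.
Criminal history: 9 prior points → Category II (6-9).
Level 29 falls in the 28-29 band.
Grid: Level 28-29 × Category II = 1680-2010 days.

1680-2010 days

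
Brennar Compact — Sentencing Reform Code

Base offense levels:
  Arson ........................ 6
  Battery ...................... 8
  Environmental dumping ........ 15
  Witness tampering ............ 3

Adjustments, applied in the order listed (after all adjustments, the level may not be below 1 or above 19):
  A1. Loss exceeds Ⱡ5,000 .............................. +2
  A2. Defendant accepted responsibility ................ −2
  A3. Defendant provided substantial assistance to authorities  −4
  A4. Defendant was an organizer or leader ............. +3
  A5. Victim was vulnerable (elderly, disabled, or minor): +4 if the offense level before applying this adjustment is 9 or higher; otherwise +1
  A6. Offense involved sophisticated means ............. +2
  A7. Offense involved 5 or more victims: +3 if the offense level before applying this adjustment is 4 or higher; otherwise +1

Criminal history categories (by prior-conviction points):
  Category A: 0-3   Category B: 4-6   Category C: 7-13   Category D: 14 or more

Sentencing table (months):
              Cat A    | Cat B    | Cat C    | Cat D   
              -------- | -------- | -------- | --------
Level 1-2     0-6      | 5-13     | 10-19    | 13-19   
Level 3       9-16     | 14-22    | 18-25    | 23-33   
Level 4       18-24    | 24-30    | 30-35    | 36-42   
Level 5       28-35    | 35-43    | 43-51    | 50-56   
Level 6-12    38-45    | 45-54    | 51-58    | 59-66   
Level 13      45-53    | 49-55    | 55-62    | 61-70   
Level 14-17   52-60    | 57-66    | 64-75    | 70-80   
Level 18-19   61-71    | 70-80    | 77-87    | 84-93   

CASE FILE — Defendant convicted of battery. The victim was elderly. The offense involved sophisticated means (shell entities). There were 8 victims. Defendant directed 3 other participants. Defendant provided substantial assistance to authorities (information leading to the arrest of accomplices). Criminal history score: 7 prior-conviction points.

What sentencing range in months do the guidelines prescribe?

Base offense level for battery: 8.
A3 applies: 8 − 4 = 4.
A4 applies: 4 + 3 = 7.
A5 applies (level before this adjustment is 7 < 9, so +1): 7 + 1 = 8.
A6 applies: 8 + 2 = 10.
A7 applies (level before this adjustment is 10 ≥ 4, so +3): 10 + 3 = 13.
Final offense level: 13.
Criminal history: 7 prior points → Category C (7-13).
Level 13 falls in the 13 band.
Grid: Level 13 × Category C = 55-62 months.

55-62 months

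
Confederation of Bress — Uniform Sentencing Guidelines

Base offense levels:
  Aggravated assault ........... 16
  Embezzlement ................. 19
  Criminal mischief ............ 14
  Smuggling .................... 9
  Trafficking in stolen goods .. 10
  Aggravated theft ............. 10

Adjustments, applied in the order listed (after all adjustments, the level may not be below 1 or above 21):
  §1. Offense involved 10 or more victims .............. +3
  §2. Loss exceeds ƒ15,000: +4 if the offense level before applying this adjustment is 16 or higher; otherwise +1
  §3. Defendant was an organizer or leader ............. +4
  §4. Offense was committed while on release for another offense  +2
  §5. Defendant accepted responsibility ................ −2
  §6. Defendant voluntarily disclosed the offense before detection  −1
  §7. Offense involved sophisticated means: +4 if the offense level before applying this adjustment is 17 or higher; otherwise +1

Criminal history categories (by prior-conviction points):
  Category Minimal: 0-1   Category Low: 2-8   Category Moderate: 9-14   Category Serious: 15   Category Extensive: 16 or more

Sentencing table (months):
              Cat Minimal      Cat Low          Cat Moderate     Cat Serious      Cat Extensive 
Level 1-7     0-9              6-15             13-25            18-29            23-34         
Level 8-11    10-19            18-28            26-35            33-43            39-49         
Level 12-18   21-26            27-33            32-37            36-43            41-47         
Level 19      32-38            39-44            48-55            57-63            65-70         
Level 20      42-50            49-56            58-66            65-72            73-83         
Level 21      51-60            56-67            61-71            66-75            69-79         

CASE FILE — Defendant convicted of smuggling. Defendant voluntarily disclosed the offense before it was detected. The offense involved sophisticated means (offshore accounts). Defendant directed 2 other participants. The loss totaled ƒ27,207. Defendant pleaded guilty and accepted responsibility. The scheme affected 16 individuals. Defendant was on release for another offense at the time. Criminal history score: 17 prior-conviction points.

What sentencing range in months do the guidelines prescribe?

Base offense level for smuggling: 9.
§1 applies: 9 + 3 = 12.
§2 applies (level before this adjustment is 12 < 16, so +1): 12 + 1 = 13.
§3 applies: 13 + 4 = 17.
§4 applies: 17 + 2 = 19.
§5 applies: 19 − 2 = 17.
§6 applies: 17 − 1 = 16.
§7 applies (level before this adjustment is 16 < 17, so +1): 16 + 1 = 17.
Final offense level: 17.
Criminal history: 17 prior points → Category Extensive (16+).
Level 17 falls in the 12-18 band.
Grid: Level 12-18 × Category Extensive = 41-47 months.

41-47 months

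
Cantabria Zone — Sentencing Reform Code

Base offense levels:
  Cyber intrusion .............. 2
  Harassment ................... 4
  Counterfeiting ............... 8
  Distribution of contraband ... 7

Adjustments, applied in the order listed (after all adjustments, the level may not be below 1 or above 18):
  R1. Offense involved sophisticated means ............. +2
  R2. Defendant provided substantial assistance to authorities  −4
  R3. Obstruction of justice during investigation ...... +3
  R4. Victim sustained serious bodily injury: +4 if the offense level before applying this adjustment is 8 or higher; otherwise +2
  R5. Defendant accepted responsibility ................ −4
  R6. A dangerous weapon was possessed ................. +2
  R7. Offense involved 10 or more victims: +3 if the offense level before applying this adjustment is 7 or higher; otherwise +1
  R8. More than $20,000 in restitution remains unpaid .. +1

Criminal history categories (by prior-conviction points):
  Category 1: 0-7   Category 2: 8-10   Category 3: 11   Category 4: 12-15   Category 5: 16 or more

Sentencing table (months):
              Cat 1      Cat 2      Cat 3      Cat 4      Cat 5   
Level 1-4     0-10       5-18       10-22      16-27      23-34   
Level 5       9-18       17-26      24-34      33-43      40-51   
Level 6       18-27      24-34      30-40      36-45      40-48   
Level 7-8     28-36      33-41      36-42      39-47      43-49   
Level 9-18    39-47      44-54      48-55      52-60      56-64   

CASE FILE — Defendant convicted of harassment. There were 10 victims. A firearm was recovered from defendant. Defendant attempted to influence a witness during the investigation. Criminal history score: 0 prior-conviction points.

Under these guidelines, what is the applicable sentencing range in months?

Base offense level for harassment: 4.
R3 applies: 4 + 3 = 7.
R4 does not apply.
R5 does not apply.
R6 applies: 7 + 2 = 9.
R7 applies (level before this adjustment is 9 ≥ 7, so +3): 9 + 3 = 12.
R8 does not apply.
Final offense level: 12.
Criminal history: 0 prior points → Category 1 (0-7).
Level 12 falls in the 9-18 band.
Grid: Level 9-18 × Category 1 = 39-47 months.

39-47 months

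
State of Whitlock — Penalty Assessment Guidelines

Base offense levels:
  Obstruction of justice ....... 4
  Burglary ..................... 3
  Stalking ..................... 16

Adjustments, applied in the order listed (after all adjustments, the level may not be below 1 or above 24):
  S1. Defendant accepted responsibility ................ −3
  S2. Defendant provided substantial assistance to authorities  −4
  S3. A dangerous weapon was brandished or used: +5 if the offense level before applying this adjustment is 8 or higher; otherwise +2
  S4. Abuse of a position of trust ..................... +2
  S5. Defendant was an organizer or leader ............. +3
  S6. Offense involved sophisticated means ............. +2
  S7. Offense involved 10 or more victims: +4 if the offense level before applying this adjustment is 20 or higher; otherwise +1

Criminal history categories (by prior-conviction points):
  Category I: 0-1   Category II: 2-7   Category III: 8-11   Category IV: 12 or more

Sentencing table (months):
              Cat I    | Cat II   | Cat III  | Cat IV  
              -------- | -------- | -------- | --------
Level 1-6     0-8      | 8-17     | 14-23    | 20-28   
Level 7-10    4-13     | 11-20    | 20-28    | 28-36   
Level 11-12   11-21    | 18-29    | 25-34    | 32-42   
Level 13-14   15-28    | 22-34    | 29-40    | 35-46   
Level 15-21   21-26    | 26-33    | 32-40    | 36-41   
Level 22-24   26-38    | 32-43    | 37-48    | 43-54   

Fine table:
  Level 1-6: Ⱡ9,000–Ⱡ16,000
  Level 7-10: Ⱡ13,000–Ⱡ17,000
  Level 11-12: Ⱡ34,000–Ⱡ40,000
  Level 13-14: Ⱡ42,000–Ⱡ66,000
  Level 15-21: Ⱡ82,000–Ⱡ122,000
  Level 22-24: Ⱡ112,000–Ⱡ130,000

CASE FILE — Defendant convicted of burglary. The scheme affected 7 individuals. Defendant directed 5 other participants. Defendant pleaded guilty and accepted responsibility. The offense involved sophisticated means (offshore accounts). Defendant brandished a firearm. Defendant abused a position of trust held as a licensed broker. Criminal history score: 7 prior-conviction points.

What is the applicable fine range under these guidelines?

Base offense level for burglary: 3.
S1 applies: 3 − 3 = 0.
S3 applies (level before this adjustment is 0 < 8, so +2): 0 + 2 = 2.
S4 applies: 2 + 2 = 4.
S5 applies: 4 + 3 = 7.
S6 applies: 7 + 2 = 9.
Final offense level: 9.
Level 9 falls in the 7-10 band.
Fine table: Level 7-10 → Ⱡ13,000–Ⱡ17,000.

Ⱡ13,000–Ⱡ17,000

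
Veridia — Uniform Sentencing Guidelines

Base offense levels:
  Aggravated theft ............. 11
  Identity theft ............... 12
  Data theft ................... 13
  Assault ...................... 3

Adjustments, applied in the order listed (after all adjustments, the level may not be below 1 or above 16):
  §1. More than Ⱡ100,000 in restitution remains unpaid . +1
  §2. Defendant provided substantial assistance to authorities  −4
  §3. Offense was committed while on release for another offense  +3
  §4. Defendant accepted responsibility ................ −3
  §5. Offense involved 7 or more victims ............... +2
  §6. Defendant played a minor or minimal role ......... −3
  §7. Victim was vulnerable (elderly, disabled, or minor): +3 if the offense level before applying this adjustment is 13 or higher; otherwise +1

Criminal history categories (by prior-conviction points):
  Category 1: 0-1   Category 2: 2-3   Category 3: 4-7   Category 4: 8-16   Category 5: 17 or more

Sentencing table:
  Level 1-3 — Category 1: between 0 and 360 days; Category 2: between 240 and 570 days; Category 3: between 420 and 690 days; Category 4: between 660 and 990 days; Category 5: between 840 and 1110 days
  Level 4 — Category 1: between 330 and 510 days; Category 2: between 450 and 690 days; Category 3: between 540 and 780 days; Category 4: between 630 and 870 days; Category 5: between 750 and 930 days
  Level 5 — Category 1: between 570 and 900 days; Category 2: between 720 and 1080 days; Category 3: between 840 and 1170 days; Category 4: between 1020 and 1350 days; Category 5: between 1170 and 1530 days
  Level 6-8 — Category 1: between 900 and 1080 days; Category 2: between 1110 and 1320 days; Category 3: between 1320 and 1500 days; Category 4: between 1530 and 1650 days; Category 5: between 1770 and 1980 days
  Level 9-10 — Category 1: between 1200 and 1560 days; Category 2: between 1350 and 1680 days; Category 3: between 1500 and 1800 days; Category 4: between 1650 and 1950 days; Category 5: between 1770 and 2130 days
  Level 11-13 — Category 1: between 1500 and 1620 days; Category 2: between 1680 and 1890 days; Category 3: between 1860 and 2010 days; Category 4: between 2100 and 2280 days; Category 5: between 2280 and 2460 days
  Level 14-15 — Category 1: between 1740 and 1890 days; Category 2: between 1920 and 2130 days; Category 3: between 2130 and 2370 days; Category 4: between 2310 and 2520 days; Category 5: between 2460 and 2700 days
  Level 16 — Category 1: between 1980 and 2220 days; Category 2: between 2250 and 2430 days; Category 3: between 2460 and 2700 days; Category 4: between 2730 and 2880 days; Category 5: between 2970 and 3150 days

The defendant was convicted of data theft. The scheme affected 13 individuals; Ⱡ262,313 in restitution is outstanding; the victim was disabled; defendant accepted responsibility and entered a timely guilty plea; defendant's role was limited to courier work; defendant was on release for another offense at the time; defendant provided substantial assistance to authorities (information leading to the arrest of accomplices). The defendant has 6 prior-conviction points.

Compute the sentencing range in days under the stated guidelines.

1500-1800 days

Base offense level for data theft: 13.
§1 applies: 13 + 1 = 14.
§2 applies: 14 − 4 = 10.
§3 applies: 10 + 3 = 13.
§4 applies: 13 − 3 = 10.
§5 applies: 10 + 2 = 12.
§6 applies: 12 − 3 = 9.
§7 applies (level before this adjustment is 9 < 13, so +1): 9 + 1 = 10.
Final offense level: 10.
Criminal history: 6 prior points → Category 3 (4-7).
Level 10 falls in the 9-10 band.
Grid: Level 9-10 × Category 3 = 1500-1800 days.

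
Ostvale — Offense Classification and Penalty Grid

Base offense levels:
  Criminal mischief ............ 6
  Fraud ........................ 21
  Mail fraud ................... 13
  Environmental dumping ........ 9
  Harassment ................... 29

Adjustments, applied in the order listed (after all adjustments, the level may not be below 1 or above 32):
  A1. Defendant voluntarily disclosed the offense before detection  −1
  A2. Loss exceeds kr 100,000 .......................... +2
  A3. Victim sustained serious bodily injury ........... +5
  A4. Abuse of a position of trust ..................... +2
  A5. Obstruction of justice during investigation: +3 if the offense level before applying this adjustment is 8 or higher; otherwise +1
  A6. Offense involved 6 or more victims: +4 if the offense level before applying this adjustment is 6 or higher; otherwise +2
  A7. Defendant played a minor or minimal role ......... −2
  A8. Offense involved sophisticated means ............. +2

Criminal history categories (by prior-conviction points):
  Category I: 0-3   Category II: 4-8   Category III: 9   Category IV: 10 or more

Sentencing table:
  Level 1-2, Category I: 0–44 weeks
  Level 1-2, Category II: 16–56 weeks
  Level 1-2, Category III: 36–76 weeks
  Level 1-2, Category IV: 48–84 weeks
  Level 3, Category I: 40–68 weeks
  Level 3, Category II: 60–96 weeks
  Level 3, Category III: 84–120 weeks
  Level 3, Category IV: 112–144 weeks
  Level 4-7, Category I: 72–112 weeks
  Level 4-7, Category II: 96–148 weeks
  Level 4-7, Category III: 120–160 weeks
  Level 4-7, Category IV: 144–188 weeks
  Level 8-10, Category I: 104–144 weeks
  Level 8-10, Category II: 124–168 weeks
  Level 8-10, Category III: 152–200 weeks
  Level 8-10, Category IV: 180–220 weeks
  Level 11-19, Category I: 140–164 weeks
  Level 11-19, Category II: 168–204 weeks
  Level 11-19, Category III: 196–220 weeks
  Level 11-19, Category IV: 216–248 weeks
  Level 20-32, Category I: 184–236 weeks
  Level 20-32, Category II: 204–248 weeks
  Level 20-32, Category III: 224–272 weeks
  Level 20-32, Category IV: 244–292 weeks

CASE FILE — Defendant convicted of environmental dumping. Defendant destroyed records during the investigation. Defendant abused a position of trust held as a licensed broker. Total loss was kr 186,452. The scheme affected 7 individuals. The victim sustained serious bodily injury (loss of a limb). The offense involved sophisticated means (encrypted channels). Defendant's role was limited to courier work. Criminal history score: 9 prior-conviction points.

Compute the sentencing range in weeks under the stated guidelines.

Base offense level for environmental dumping: 9.
A1 does not apply.
A2 applies: 9 + 2 = 11.
A3 applies: 11 + 5 = 16.
A4 applies: 16 + 2 = 18.
A5 applies (level before this adjustment is 18 ≥ 8, so +3): 18 + 3 = 21.
A6 applies (level before this adjustment is 21 ≥ 6, so +4): 21 + 4 = 25.
A7 applies: 25 − 2 = 23.
A8 applies: 23 + 2 = 25.
Final offense level: 25.
Criminal history: 9 prior points → Category III (9).
Level 25 falls in the 20-32 band.
Grid: Level 20-32 × Category III = 224-272 weeks.

224-272 weeks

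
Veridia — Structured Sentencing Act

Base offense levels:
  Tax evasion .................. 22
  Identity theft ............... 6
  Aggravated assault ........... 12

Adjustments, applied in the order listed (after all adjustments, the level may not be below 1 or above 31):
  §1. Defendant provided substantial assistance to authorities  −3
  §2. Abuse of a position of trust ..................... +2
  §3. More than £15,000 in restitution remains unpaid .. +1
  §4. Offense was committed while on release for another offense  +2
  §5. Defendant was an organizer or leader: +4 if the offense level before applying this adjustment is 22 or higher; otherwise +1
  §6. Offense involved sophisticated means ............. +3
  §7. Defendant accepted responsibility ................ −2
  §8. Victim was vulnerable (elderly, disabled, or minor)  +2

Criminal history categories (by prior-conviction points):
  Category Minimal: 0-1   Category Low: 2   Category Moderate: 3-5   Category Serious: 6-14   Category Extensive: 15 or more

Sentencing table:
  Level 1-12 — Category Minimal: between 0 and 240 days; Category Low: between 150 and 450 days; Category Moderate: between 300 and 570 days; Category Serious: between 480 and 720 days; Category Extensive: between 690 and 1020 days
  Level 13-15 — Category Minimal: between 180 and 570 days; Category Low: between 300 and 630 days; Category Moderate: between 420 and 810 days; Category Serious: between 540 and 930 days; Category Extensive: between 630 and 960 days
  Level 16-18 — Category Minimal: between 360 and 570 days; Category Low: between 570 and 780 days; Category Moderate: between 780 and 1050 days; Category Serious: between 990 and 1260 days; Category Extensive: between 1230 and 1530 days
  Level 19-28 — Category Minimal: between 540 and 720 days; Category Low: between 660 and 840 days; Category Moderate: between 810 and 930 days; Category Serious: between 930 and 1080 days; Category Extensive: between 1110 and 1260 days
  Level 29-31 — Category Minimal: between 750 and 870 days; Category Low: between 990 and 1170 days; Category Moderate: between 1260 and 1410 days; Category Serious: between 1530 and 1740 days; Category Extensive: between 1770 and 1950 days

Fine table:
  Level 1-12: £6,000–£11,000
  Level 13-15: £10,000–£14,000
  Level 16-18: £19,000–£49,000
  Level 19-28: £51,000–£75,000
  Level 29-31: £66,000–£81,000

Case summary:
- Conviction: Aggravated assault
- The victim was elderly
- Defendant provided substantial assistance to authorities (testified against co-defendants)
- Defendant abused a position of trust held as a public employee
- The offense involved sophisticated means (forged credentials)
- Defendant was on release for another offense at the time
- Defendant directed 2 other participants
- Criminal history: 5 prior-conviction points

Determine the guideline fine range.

Base offense level for aggravated assault: 12.
§1 applies: 12 − 3 = 9.
§2 applies: 9 + 2 = 11.
§4 applies: 11 + 2 = 13.
§5 applies (level before this adjustment is 13 < 22, so +1): 13 + 1 = 14.
§6 applies: 14 + 3 = 17.
§8 applies: 17 + 2 = 19.
Final offense level: 19.
Level 19 falls in the 19-28 band.
Fine table: Level 19-28 → £51,000–£75,000.

£51,000–£75,000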